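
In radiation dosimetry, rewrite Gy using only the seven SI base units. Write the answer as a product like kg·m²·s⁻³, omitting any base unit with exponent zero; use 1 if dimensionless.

m²·s⁻²

Gy = J/kg (absorbed dose = energy per mass),
    = m²·s⁻².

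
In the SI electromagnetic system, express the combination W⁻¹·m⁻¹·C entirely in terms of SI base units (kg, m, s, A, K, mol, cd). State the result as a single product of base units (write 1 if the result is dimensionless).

kg⁻¹·m⁻³·s⁴·A

W = J/s (power = energy per time),
    = kg·m²·s⁻³.
So W⁻¹ = kg⁻¹·m⁻²·s³.
C = A·s = s·A (charge = current × time).
Combining: W⁻¹·m⁻¹·C = (kg⁻¹·m⁻²·s³) · m⁻¹ · (s·A) = kg⁻¹·m⁻³·s⁴·A.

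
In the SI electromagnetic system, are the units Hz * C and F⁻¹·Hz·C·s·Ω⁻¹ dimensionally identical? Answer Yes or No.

Yes

Left side:
  Hz = s⁻¹.
  C = s·A.
  Combining: Hz·C = s⁻¹ · (s·A) = A.
Right side:
  F = C/V (capacitance = charge per voltage),
      = A·s/(kg·m²·s⁻³·A⁻¹) (substituting C and V),
      = kg⁻¹·m⁻²·s⁴·A².
  So F⁻¹ = kg·m²·s⁻⁴·A⁻².
  Hz = 1/s = s⁻¹ (frequency is cycles per second).
  C = A·s = s·A (charge = current × time).
  Ω = V/A (resistance = voltage per current),
      = kg·m²·s⁻³·A⁻².
  So Ω⁻¹ = kg⁻¹·m⁻²·s³·A².
  Combining: F⁻¹·Hz·C·s·Ω⁻¹ = (kg·m²·s⁻⁴·A⁻²) · s⁻¹ · (s·A) · s · (kg⁻¹·m⁻²·s³·A²) = A.
Both reduce to A.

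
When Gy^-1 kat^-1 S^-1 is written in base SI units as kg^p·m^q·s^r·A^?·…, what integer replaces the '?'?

-2

Gy = m²·s⁻².
So Gy⁻¹ = m⁻²·s².
kat = s⁻¹·mol.
So kat⁻¹ = s·mol⁻¹.
S = kg⁻¹·m⁻²·s³·A².
So S⁻¹ = kg·m²·s⁻³·A⁻².
Combining: Gy⁻¹·kat⁻¹·S⁻¹ = (m⁻²·s²) · (s·mol⁻¹) · (kg·m²·s⁻³·A⁻²) = kg·A⁻²·mol⁻¹.
The exponent of A is -2.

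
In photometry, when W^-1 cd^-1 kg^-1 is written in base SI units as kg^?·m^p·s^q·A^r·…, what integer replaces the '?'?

W = J/s (power = energy per time),
    = kg·m²·s⁻³.
So W⁻¹ = kg⁻¹·m⁻²·s³.
Combining: W⁻¹·cd⁻¹·kg⁻¹ = (kg⁻¹·m⁻²·s³) · cd⁻¹ · kg⁻¹ = kg⁻²·m⁻²·s³·cd⁻¹.
The exponent of kg is -2.

-2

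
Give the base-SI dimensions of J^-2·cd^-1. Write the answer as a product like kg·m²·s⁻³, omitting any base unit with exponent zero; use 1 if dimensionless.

kg⁻²·m⁻⁴·s⁴·cd⁻¹

J = N·m (work = force × distance),
    = kg·m²·s⁻².
So J⁻² = kg⁻²·m⁻⁴·s⁴.
Combining: J⁻²·cd⁻¹ = (kg⁻²·m⁻⁴·s⁴) · cd⁻¹ = kg⁻²·m⁻⁴·s⁴·cd⁻¹.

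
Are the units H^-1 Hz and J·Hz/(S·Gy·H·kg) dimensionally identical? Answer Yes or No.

Left side:
  H = Wb/A (inductance = flux per current),
      = kg·m²·s⁻²·A⁻².
  So H⁻¹ = kg⁻¹·m⁻²·s²·A².
  Hz = 1/s = s⁻¹ (frequency is cycles per second).
  Combining: H⁻¹·Hz = (kg⁻¹·m⁻²·s²·A²) · s⁻¹ = kg⁻¹·m⁻²·s·A².
Right side:
  S = 1/Ω (conductance is reciprocal resistance),
      = kg⁻¹·m⁻²·s³·A².
  So S⁻¹ = kg·m²·s⁻³·A⁻².
  J = N·m (work = force × distance),
      = kg·m²·s⁻².
  Gy = J/kg (absorbed dose = energy per mass),
      = m²·s⁻².
  So Gy⁻¹ = m⁻²·s².
  H = Wb/A (inductance = flux per current),
      = kg·m²·s⁻²·A⁻².
  So H⁻¹ = kg⁻¹·m⁻²·s²·A².
  Hz = 1/s = s⁻¹ (frequency is cycles per second).
  Combining: S⁻¹·J·Gy⁻¹·H⁻¹·kg⁻¹·Hz = (kg·m²·s⁻³·A⁻²) · (kg·m²·s⁻²) · (m⁻²·s²) · (kg⁻¹·m⁻²·s²·A²) · kg⁻¹ · s⁻¹ = s⁻².
Left is kg⁻¹·m⁻²·s·A²; right is s⁻² — different.

No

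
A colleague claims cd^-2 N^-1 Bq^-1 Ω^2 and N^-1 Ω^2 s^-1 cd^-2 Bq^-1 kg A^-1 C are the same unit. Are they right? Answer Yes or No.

Left side:
  N = kg·m/s² = kg·m·s⁻² (force = mass × acceleration).
  So N⁻¹ = kg⁻¹·m⁻¹·s².
  Bq = 1/s = s⁻¹ (activity is decays per second).
  So Bq⁻¹ = s.
  Ω = V/A (resistance = voltage per current),
      = kg·m²·s⁻³·A⁻².
  So Ω² = kg²·m⁴·s⁻⁶·A⁻⁴.
  Combining: cd⁻²·N⁻¹·Bq⁻¹·Ω² = cd⁻² · (kg⁻¹·m⁻¹·s²) · s · (kg²·m⁴·s⁻⁶·A⁻⁴) = kg·m³·s⁻³·A⁻⁴·cd⁻².
Right side:
  N = kg·m/s² = kg·m·s⁻² (force = mass × acceleration).
  So N⁻¹ = kg⁻¹·m⁻¹·s².
  Ω = V/A (resistance = voltage per current),
      = kg·m²·s⁻³·A⁻².
  So Ω² = kg²·m⁴·s⁻⁶·A⁻⁴.
  Bq = 1/s = s⁻¹ (activity is decays per second).
  So Bq⁻¹ = s.
  C = A·s = s·A (charge = current × time).
  Combining: N⁻¹·Ω²·s⁻¹·cd⁻²·Bq⁻¹·kg·A⁻¹·C = (kg⁻¹·m⁻¹·s²) · (kg²·m⁴·s⁻⁶·A⁻⁴) · s⁻¹ · cd⁻² · s · kg · A⁻¹ · (s·A) = kg²·m³·s⁻³·A⁻⁴·cd⁻².
Left is kg·m³·s⁻³·A⁻⁴·cd⁻²; right is kg²·m³·s⁻³·A⁻⁴·cd⁻² — different.

No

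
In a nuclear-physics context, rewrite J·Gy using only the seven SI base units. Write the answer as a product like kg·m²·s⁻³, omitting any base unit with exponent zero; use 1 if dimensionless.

J = kg·m²·s⁻².
Gy = m²·s⁻².
Combining: J·Gy = (kg·m²·s⁻²) · (m²·s⁻²) = kg·m⁴·s⁻⁴.

kg·m⁴·s⁻⁴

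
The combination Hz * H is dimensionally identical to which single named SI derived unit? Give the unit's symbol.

Ω

Hz = 1/s = s⁻¹ (frequency is cycles per second).
H = Wb/A (inductance = flux per current),
    = kg·m²·s⁻²·A⁻².
Combining: Hz·H = s⁻¹ · (kg·m²·s⁻²·A⁻²) = kg·m²·s⁻³·A⁻².
kg·m²·s⁻³·A⁻² is the base-SI form of the ohm.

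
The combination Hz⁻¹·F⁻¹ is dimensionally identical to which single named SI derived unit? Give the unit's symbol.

Hz = 1/s = s⁻¹ (frequency is cycles per second).
So Hz⁻¹ = s.
F = C/V (capacitance = charge per voltage),
    = A·s/(kg·m²·s⁻³·A⁻¹) (substituting C and V),
    = kg⁻¹·m⁻²·s⁴·A².
So F⁻¹ = kg·m²·s⁻⁴·A⁻².
Combining: Hz⁻¹·F⁻¹ = s · (kg·m²·s⁻⁴·A⁻²) = kg·m²·s⁻³·A⁻².
kg·m²·s⁻³·A⁻² is the base-SI form of the ohm.

Ω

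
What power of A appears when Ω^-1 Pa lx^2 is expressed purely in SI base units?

Ω = kg·m²·s⁻³·A⁻².
So Ω⁻¹ = kg⁻¹·m⁻²·s³·A².
Pa = kg·m⁻¹·s⁻².
lx = m⁻²·cd.
So lx² = m⁻⁴·cd².
Combining: Ω⁻¹·Pa·lx² = (kg⁻¹·m⁻²·s³·A²) · (kg·m⁻¹·s⁻²) · (m⁻⁴·cd²) = m⁻⁷·s·A²·cd².
The exponent of A is 2.

2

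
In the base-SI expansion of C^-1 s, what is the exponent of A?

C = A·s = s·A (charge = current × time).
So C⁻¹ = s⁻¹·A⁻¹.
Combining: C⁻¹·s = (s⁻¹·A⁻¹) · s = A⁻¹.
The exponent of A is -1.

-1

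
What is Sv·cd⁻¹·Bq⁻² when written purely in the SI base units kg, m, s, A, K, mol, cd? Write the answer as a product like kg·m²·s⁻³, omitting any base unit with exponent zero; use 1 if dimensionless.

Sv = m²·s⁻².
Bq = s⁻¹.
So Bq⁻² = s².
Combining: Sv·cd⁻¹·Bq⁻² = (m²·s⁻²) · cd⁻¹ · s² = m²·cd⁻¹.

m²·cd⁻¹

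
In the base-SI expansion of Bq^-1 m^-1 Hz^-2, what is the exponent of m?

-1

Bq = 1/s = s⁻¹ (activity is decays per second).
So Bq⁻¹ = s.
Hz = 1/s = s⁻¹ (frequency is cycles per second).
So Hz⁻² = s².
Combining: Bq⁻¹·m⁻¹·Hz⁻² = s · m⁻¹ · s² = m⁻¹·s³.
The exponent of m is -1.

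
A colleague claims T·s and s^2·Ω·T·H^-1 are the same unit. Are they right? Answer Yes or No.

Left side:
  T = kg·s⁻²·A⁻¹.
  Combining: T·s = (kg·s⁻²·A⁻¹) · s = kg·s⁻¹·A⁻¹.
Right side:
  Ω = kg·m²·s⁻³·A⁻².
  T = kg·s⁻²·A⁻¹.
  H = kg·m²·s⁻²·A⁻².
  So H⁻¹ = kg⁻¹·m⁻²·s²·A².
  Combining: s²·Ω·T·H⁻¹ = s² · (kg·m²·s⁻³·A⁻²) · (kg·s⁻²·A⁻¹) · (kg⁻¹·m⁻²·s²·A²) = kg·s⁻¹·A⁻¹.
Both reduce to kg·s⁻¹·A⁻¹.

Yes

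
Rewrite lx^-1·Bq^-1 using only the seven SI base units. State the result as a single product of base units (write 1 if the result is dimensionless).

m²·s·cd⁻¹

lx = lm/m² (illuminance = luminous flux per area),
    = m⁻²·cd.
So lx⁻¹ = m²·cd⁻¹.
Bq = 1/s = s⁻¹ (activity is decays per second).
So Bq⁻¹ = s.
Combining: lx⁻¹·Bq⁻¹ = (m²·cd⁻¹) · s = m²·s·cd⁻¹.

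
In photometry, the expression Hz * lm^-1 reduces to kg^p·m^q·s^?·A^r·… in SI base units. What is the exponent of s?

-1

Hz = s⁻¹.
lm = cd.
So lm⁻¹ = cd⁻¹.
Combining: Hz·lm⁻¹ = s⁻¹ · cd⁻¹ = s⁻¹·cd⁻¹.
The exponent of s is -1.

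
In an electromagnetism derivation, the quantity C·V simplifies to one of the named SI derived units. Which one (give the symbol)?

J

C = s·A.
V = kg·m²·s⁻³·A⁻¹.
Combining: C·V = (s·A) · (kg·m²·s⁻³·A⁻¹) = kg·m²·s⁻².
kg·m²·s⁻² is the base-SI form of the joule.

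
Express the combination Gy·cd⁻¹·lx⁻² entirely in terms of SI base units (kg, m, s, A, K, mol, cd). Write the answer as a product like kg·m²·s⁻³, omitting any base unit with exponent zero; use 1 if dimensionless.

Gy = J/kg (absorbed dose = energy per mass),
    = m²·s⁻².
lx = lm/m² (illuminance = luminous flux per area),
    = m⁻²·cd.
So lx⁻² = m⁴·cd⁻².
Combining: Gy·cd⁻¹·lx⁻² = (m²·s⁻²) · cd⁻¹ · (m⁴·cd⁻²) = m⁶·s⁻²·cd⁻³.

m⁶·s⁻²·cd⁻³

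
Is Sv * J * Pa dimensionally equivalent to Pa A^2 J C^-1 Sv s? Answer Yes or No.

No

Left side:
  Sv = m²·s⁻².
  J = kg·m²·s⁻².
  Pa = kg·m⁻¹·s⁻².
  Combining: Sv·J·Pa = (m²·s⁻²) · (kg·m²·s⁻²) · (kg·m⁻¹·s⁻²) = kg²·m³·s⁻⁶.
Right side:
  Pa = N/m² (pressure = force per area),
      = kg·m⁻¹·s⁻².
  J = N·m (work = force × distance),
      = kg·m²·s⁻².
  C = A·s = s·A (charge = current × time).
  So C⁻¹ = s⁻¹·A⁻¹.
  Sv = J/kg (equivalent dose = energy per mass),
      = m²·s⁻².
  Combining: Pa·A²·J·C⁻¹·Sv·s = (kg·m⁻¹·s⁻²) · A² · (kg·m²·s⁻²) · (s⁻¹·A⁻¹) · (m²·s⁻²) · s = kg²·m³·s⁻⁶·A.
Left is kg²·m³·s⁻⁶; right is kg²·m³·s⁻⁶·A — different.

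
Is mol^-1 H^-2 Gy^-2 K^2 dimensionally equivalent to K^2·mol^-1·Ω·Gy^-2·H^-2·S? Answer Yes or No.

Left side:
  H = kg·m²·s⁻²·A⁻².
  So H⁻² = kg⁻²·m⁻⁴·s⁴·A⁴.
  Gy = m²·s⁻².
  So Gy⁻² = m⁻⁴·s⁴.
  Combining: mol⁻¹·H⁻²·Gy⁻²·K² = mol⁻¹ · (kg⁻²·m⁻⁴·s⁴·A⁴) · (m⁻⁴·s⁴) · K² = kg⁻²·m⁻⁸·s⁸·A⁴·K²·mol⁻¹.
Right side:
  Ω = kg·m²·s⁻³·A⁻².
  Gy = m²·s⁻².
  So Gy⁻² = m⁻⁴·s⁴.
  H = kg·m²·s⁻²·A⁻².
  So H⁻² = kg⁻²·m⁻⁴·s⁴·A⁴.
  S = kg⁻¹·m⁻²·s³·A².
  Combining: K²·mol⁻¹·Ω·Gy⁻²·H⁻²·S = K² · mol⁻¹ · (kg·m²·s⁻³·A⁻²) · (m⁻⁴·s⁴) · (kg⁻²·m⁻⁴·s⁴·A⁴) · (kg⁻¹·m⁻²·s³·A²) = kg⁻²·m⁻⁸·s⁸·A⁴·K²·mol⁻¹.
Both reduce to kg⁻²·m⁻⁸·s⁸·A⁴·K²·mol⁻¹.

Yes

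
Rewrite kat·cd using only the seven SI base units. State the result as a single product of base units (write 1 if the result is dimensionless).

kat = mol/s = s⁻¹·mol (catalytic activity).
Combining: kat·cd = (s⁻¹·mol) · cd = s⁻¹·mol·cd.

s⁻¹·mol·cd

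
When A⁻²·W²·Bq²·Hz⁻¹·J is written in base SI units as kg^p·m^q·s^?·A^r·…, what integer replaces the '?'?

-9

W = J/s (power = energy per time),
    = kg·m²·s⁻³.
So W² = kg²·m⁴·s⁻⁶.
Bq = 1/s = s⁻¹ (activity is decays per second).
So Bq² = s⁻².
Hz = 1/s = s⁻¹ (frequency is cycles per second).
So Hz⁻¹ = s.
J = N·m (work = force × distance),
    = kg·m²·s⁻².
Combining: A⁻²·W²·Bq²·Hz⁻¹·J = A⁻² · (kg²·m⁴·s⁻⁶) · s⁻² · s · (kg·m²·s⁻²) = kg³·m⁶·s⁻⁹·A⁻².
The exponent of s is -9.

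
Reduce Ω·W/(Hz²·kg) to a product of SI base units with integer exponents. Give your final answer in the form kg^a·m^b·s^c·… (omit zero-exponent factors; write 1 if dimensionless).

Ω = V/A (resistance = voltage per current),
    = kg·m²·s⁻³·A⁻².
W = J/s (power = energy per time),
    = kg·m²·s⁻³.
Hz = 1/s = s⁻¹ (frequency is cycles per second).
So Hz⁻² = s².
Combining: Ω·W·Hz⁻²·kg⁻¹ = (kg·m²·s⁻³·A⁻²) · (kg·m²·s⁻³) · s² · kg⁻¹ = kg·m⁴·s⁻⁴·A⁻².

kg·m⁴·s⁻⁴·A⁻²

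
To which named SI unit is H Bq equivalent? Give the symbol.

Ω

H = Wb/A (inductance = flux per current),
    = kg·m²·s⁻²·A⁻².
Bq = 1/s = s⁻¹ (activity is decays per second).
Combining: H·Bq = (kg·m²·s⁻²·A⁻²) · s⁻¹ = kg·m²·s⁻³·A⁻².
kg·m²·s⁻³·A⁻² is the base-SI form of the ohm.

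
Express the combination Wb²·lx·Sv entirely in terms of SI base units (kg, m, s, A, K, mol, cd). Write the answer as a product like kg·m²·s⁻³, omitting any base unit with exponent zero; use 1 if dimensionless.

kg²·m⁴·s⁻⁶·A⁻²·cd

Wb = V·s (flux: a volt is a weber per second),
    = kg·m²·s⁻²·A⁻¹.
So Wb² = kg²·m⁴·s⁻⁴·A⁻².
lx = lm/m² (illuminance = luminous flux per area),
    = m⁻²·cd.
Sv = J/kg (equivalent dose = energy per mass),
    = m²·s⁻².
Combining: Wb²·lx·Sv = (kg²·m⁴·s⁻⁴·A⁻²) · (m⁻²·cd) · (m²·s⁻²) = kg²·m⁴·s⁻⁶·A⁻²·cd.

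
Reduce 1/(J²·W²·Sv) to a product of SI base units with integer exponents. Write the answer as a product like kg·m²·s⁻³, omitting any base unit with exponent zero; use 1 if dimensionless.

J = N·m (work = force × distance),
    = kg·m²·s⁻².
So J⁻² = kg⁻²·m⁻⁴·s⁴.
W = J/s (power = energy per time),
    = kg·m²·s⁻³.
So W⁻² = kg⁻²·m⁻⁴·s⁶.
Sv = J/kg (equivalent dose = energy per mass),
    = m²·s⁻².
So Sv⁻¹ = m⁻²·s².
Combining: J⁻²·W⁻²·Sv⁻¹ = (kg⁻²·m⁻⁴·s⁴) · (kg⁻²·m⁻⁴·s⁶) · (m⁻²·s²) = kg⁻⁴·m⁻¹⁰·s¹².

kg⁻⁴·m⁻¹⁰·s¹²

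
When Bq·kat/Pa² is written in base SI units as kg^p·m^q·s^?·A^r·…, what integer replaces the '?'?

Bq = s⁻¹.
kat = s⁻¹·mol.
Pa = kg·m⁻¹·s⁻².
So Pa⁻² = kg⁻²·m²·s⁴.
Combining: Bq·kat·Pa⁻² = s⁻¹ · (s⁻¹·mol) · (kg⁻²·m²·s⁴) = kg⁻²·m²·s²·mol.
The exponent of s is 2.

2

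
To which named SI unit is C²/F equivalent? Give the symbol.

F = kg⁻¹·m⁻²·s⁴·A².
So F⁻¹ = kg·m²·s⁻⁴·A⁻².
C = s·A.
So C² = s²·A².
Combining: F⁻¹·C² = (kg·m²·s⁻⁴·A⁻²) · (s²·A²) = kg·m²·s⁻².
kg·m²·s⁻² is the base-SI form of the joule.

J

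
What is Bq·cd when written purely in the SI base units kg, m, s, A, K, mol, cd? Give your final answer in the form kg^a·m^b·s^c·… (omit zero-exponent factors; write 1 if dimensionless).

Bq = 1/s = s⁻¹ (activity is decays per second).
Combining: Bq·cd = s⁻¹ · cd = s⁻¹·cd.

s⁻¹·cd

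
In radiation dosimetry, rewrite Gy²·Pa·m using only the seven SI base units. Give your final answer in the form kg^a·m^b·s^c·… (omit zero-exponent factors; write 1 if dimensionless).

kg·m⁴·s⁻⁶

Gy = m²·s⁻².
So Gy² = m⁴·s⁻⁴.
Pa = kg·m⁻¹·s⁻².
Combining: Gy²·Pa·m = (m⁴·s⁻⁴) · (kg·m⁻¹·s⁻²) · m = kg·m⁴·s⁻⁶.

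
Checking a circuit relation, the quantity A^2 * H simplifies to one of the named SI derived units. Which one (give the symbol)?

J

H = Wb/A (inductance = flux per current),
    = kg·m²·s⁻²·A⁻².
Combining: A²·H = A² · (kg·m²·s⁻²·A⁻²) = kg·m²·s⁻².
kg·m²·s⁻² is the base-SI form of the joule.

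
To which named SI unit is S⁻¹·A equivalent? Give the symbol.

V

S = kg⁻¹·m⁻²·s³·A².
So S⁻¹ = kg·m²·s⁻³·A⁻².
Combining: S⁻¹·A = (kg·m²·s⁻³·A⁻²) · A = kg·m²·s⁻³·A⁻¹.
kg·m²·s⁻³·A⁻¹ is the base-SI form of the volt.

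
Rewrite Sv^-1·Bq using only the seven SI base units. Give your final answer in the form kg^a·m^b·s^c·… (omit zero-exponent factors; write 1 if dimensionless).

Sv = m²·s⁻².
So Sv⁻¹ = m⁻²·s².
Bq = s⁻¹.
Combining: Sv⁻¹·Bq = (m⁻²·s²) · s⁻¹ = m⁻²·s.

m⁻²·s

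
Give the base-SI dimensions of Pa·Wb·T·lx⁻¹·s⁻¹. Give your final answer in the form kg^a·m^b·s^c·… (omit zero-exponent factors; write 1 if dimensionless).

kg³·m³·s⁻⁷·A⁻²·cd⁻¹

Pa = N/m² (pressure = force per area),
    = kg·m⁻¹·s⁻².
Wb = V·s (flux: a volt is a weber per second),
    = kg·m²·s⁻²·A⁻¹.
T = Wb/m² (flux density = flux per area),
    = kg·s⁻²·A⁻¹.
lx = lm/m² (illuminance = luminous flux per area),
    = m⁻²·cd.
So lx⁻¹ = m²·cd⁻¹.
Combining: Pa·Wb·T·lx⁻¹·s⁻¹ = (kg·m⁻¹·s⁻²) · (kg·m²·s⁻²·A⁻¹) · (kg·s⁻²·A⁻¹) · (m²·cd⁻¹) · s⁻¹ = kg³·m³·s⁻⁷·A⁻²·cd⁻¹.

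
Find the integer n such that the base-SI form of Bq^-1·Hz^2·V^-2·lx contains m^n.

-6

Bq = 1/s = s⁻¹ (activity is decays per second).
So Bq⁻¹ = s.
Hz = 1/s = s⁻¹ (frequency is cycles per second).
So Hz² = s⁻².
V = W/A (potential = power per current),
    = kg·m²·s⁻³·A⁻¹.
So V⁻² = kg⁻²·m⁻⁴·s⁶·A².
lx = lm/m² (illuminance = luminous flux per area),
    = m⁻²·cd.
Combining: Bq⁻¹·Hz²·V⁻²·lx = s · s⁻² · (kg⁻²·m⁻⁴·s⁶·A²) · (m⁻²·cd) = kg⁻²·m⁻⁶·s⁵·A²·cd.
The exponent of m is -6.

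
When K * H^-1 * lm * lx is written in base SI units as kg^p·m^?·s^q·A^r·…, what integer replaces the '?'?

-4

H = Wb/A (inductance = flux per current),
    = kg·m²·s⁻²·A⁻².
So H⁻¹ = kg⁻¹·m⁻²·s²·A².
lm = cd·sr = cd (luminous flux; sr is dimensionless).
lx = lm/m² (illuminance = luminous flux per area),
    = m⁻²·cd.
Combining: K·H⁻¹·lm·lx = K · (kg⁻¹·m⁻²·s²·A²) · cd · (m⁻²·cd) = kg⁻¹·m⁻⁴·s²·A²·K·cd².
The exponent of m is -4.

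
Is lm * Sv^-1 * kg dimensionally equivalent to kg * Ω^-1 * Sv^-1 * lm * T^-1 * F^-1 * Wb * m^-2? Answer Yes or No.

Left side:
  lm = cd·sr = cd (luminous flux; sr is dimensionless).
  Sv = J/kg (equivalent dose = energy per mass),
      = m²·s⁻².
  So Sv⁻¹ = m⁻²·s².
  Combining: lm·Sv⁻¹·kg = cd · (m⁻²·s²) · kg = kg·m⁻²·s²·cd.
Right side:
  Ω = kg·m²·s⁻³·A⁻².
  So Ω⁻¹ = kg⁻¹·m⁻²·s³·A².
  Sv = m²·s⁻².
  So Sv⁻¹ = m⁻²·s².
  lm = cd.
  T = kg·s⁻²·A⁻¹.
  So T⁻¹ = kg⁻¹·s²·A.
  F = kg⁻¹·m⁻²·s⁴·A².
  So F⁻¹ = kg·m²·s⁻⁴·A⁻².
  Wb = kg·m²·s⁻²·A⁻¹.
  Combining: kg·Ω⁻¹·Sv⁻¹·lm·T⁻¹·F⁻¹·Wb·m⁻² = kg · (kg⁻¹·m⁻²·s³·A²) · (m⁻²·s²) · cd · (kg⁻¹·s²·A) · (kg·m²·s⁻⁴·A⁻²) · (kg·m²·s⁻²·A⁻¹) · m⁻² = kg·m⁻²·s·cd.
Left is kg·m⁻²·s²·cd; right is kg·m⁻²·s·cd — different.

No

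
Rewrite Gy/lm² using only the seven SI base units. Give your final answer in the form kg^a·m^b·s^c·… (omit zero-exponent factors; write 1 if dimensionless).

lm = cd.
So lm⁻² = cd⁻².
Gy = m²·s⁻².
Combining: lm⁻²·Gy = cd⁻² · (m²·s⁻²) = m²·s⁻²·cd⁻².

m²·s⁻²·cd⁻²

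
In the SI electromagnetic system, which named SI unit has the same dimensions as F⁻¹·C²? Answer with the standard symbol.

J

F = C/V (capacitance = charge per voltage),
    = A·s/(kg·m²·s⁻³·A⁻¹) (substituting C and V),
    = kg⁻¹·m⁻²·s⁴·A².
So F⁻¹ = kg·m²·s⁻⁴·A⁻².
C = A·s = s·A (charge = current × time).
So C² = s²·A².
Combining: F⁻¹·C² = (kg·m²·s⁻⁴·A⁻²) · (s²·A²) = kg·m²·s⁻².
kg·m²·s⁻² is the base-SI form of the joule.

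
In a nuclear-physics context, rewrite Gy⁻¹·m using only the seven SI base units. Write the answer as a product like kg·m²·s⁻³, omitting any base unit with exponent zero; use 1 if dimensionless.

Gy = J/kg (absorbed dose = energy per mass),
    = m²·s⁻².
So Gy⁻¹ = m⁻²·s².
Combining: Gy⁻¹·m = (m⁻²·s²) · m = m⁻¹·s².

m⁻¹·s²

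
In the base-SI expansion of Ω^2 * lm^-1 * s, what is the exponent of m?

Ω = V/A (resistance = voltage per current),
    = kg·m²·s⁻³·A⁻².
So Ω² = kg²·m⁴·s⁻⁶·A⁻⁴.
lm = cd·sr = cd (luminous flux; sr is dimensionless).
So lm⁻¹ = cd⁻¹.
Combining: Ω²·lm⁻¹·s = (kg²·m⁴·s⁻⁶·A⁻⁴) · cd⁻¹ · s = kg²·m⁴·s⁻⁵·A⁻⁴·cd⁻¹.
The exponent of m is 4.

4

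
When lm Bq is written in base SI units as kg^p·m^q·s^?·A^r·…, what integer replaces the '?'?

lm = cd.
Bq = s⁻¹.
Combining: lm·Bq = cd · s⁻¹ = s⁻¹·cd.
The exponent of s is -1.

-1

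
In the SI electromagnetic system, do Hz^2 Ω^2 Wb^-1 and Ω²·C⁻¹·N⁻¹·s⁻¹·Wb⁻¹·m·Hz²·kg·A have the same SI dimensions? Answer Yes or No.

Yes

Left side:
  Hz = 1/s = s⁻¹ (frequency is cycles per second).
  So Hz² = s⁻².
  Ω = V/A (resistance = voltage per current),
      = kg·m²·s⁻³·A⁻².
  So Ω² = kg²·m⁴·s⁻⁶·A⁻⁴.
  Wb = V·s (flux: a volt is a weber per second),
      = kg·m²·s⁻²·A⁻¹.
  So Wb⁻¹ = kg⁻¹·m⁻²·s²·A.
  Combining: Hz²·Ω²·Wb⁻¹ = s⁻² · (kg²·m⁴·s⁻⁶·A⁻⁴) · (kg⁻¹·m⁻²·s²·A) = kg·m²·s⁻⁶·A⁻³.
Right side:
  Ω = kg·m²·s⁻³·A⁻².
  So Ω² = kg²·m⁴·s⁻⁶·A⁻⁴.
  C = s·A.
  So C⁻¹ = s⁻¹·A⁻¹.
  N = kg·m·s⁻².
  So N⁻¹ = kg⁻¹·m⁻¹·s².
  Wb = kg·m²·s⁻²·A⁻¹.
  So Wb⁻¹ = kg⁻¹·m⁻²·s²·A.
  Hz = s⁻¹.
  So Hz² = s⁻².
  Combining: Ω²·C⁻¹·N⁻¹·s⁻¹·Wb⁻¹·m·Hz²·kg·A = (kg²·m⁴·s⁻⁶·A⁻⁴) · (s⁻¹·A⁻¹) · (kg⁻¹·m⁻¹·s²) · s⁻¹ · (kg⁻¹·m⁻²·s²·A) · m · s⁻² · kg · A = kg·m²·s⁻⁶·A⁻³.
Both reduce to kg·m²·s⁻⁶·A⁻³.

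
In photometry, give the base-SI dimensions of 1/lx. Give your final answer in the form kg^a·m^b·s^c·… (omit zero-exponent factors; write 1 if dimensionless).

m²·cd⁻¹

lx = lm/m² (illuminance = luminous flux per area),
    = m⁻²·cd.
So lx⁻¹ = m²·cd⁻¹.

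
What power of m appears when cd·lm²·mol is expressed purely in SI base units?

0

lm = cd.
So lm² = cd².
Combining: cd·lm²·mol = cd · cd² · mol = mol·cd³.
The exponent of m is 0.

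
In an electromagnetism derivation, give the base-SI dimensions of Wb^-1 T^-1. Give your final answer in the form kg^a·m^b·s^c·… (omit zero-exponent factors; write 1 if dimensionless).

Wb = kg·m²·s⁻²·A⁻¹.
So Wb⁻¹ = kg⁻¹·m⁻²·s²·A.
T = kg·s⁻²·A⁻¹.
So T⁻¹ = kg⁻¹·s²·A.
Combining: Wb⁻¹·T⁻¹ = (kg⁻¹·m⁻²·s²·A) · (kg⁻¹·s²·A) = kg⁻²·m⁻²·s⁴·A².

kg⁻²·m⁻²·s⁴·A²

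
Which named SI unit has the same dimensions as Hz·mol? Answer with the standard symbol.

kat

Hz = s⁻¹.
Combining: Hz·mol = s⁻¹ · mol = s⁻¹·mol.
s⁻¹·mol is the base-SI form of the katal.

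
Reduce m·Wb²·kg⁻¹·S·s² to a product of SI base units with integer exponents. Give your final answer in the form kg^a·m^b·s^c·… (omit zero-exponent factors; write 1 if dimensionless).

Wb = kg·m²·s⁻²·A⁻¹.
So Wb² = kg²·m⁴·s⁻⁴·A⁻².
S = kg⁻¹·m⁻²·s³·A².
Combining: m·Wb²·kg⁻¹·S·s² = m · (kg²·m⁴·s⁻⁴·A⁻²) · kg⁻¹ · (kg⁻¹·m⁻²·s³·A²) · s² = m³·s.

m³·s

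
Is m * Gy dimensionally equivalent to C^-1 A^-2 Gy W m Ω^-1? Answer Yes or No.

Left side:
  Gy = J/kg (absorbed dose = energy per mass),
      = m²·s⁻².
  Combining: m·Gy = m · (m²·s⁻²) = m³·s⁻².
Right side:
  C = s·A.
  So C⁻¹ = s⁻¹·A⁻¹.
  Gy = m²·s⁻².
  W = kg·m²·s⁻³.
  Ω = kg·m²·s⁻³·A⁻².
  So Ω⁻¹ = kg⁻¹·m⁻²·s³·A².
  Combining: C⁻¹·A⁻²·Gy·W·m·Ω⁻¹ = (s⁻¹·A⁻¹) · A⁻² · (m²·s⁻²) · (kg·m²·s⁻³) · m · (kg⁻¹·m⁻²·s³·A²) = m³·s⁻³·A⁻¹.
Left is m³·s⁻²; right is m³·s⁻³·A⁻¹ — different.

No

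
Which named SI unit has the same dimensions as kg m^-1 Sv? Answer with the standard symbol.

Sv = J/kg (equivalent dose = energy per mass),
    = m²·s⁻².
Combining: kg·m⁻¹·Sv = kg · m⁻¹ · (m²·s⁻²) = kg·m·s⁻².
kg·m·s⁻² is the base-SI form of the newton.

N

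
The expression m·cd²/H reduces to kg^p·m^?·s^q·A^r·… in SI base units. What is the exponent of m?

H = Wb/A (inductance = flux per current),
    = kg·m²·s⁻²·A⁻².
So H⁻¹ = kg⁻¹·m⁻²·s²·A².
Combining: H⁻¹·m·cd² = (kg⁻¹·m⁻²·s²·A²) · m · cd² = kg⁻¹·m⁻¹·s²·A²·cd².
The exponent of m is -1.

-1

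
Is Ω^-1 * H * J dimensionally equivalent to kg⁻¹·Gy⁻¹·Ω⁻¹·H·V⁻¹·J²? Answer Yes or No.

No

Left side:
  Ω = kg·m²·s⁻³·A⁻².
  So Ω⁻¹ = kg⁻¹·m⁻²·s³·A².
  H = kg·m²·s⁻²·A⁻².
  J = kg·m²·s⁻².
  Combining: Ω⁻¹·H·J = (kg⁻¹·m⁻²·s³·A²) · (kg·m²·s⁻²·A⁻²) · (kg·m²·s⁻²) = kg·m²·s⁻¹.
Right side:
  Gy = J/kg (absorbed dose = energy per mass),
      = m²·s⁻².
  So Gy⁻¹ = m⁻²·s².
  Ω = V/A (resistance = voltage per current),
      = kg·m²·s⁻³·A⁻².
  So Ω⁻¹ = kg⁻¹·m⁻²·s³·A².
  H = Wb/A (inductance = flux per current),
      = kg·m²·s⁻²·A⁻².
  V = W/A (potential = power per current),
      = kg·m²·s⁻³·A⁻¹.
  So V⁻¹ = kg⁻¹·m⁻²·s³·A.
  J = N·m (work = force × distance),
      = kg·m²·s⁻².
  So J² = kg²·m⁴·s⁻⁴.
  Combining: kg⁻¹·Gy⁻¹·Ω⁻¹·H·V⁻¹·J² = kg⁻¹ · (m⁻²·s²) · (kg⁻¹·m⁻²·s³·A²) · (kg·m²·s⁻²·A⁻²) · (kg⁻¹·m⁻²·s³·A) · (kg²·m⁴·s⁻⁴) = s²·A.
Left is kg·m²·s⁻¹; right is s²·A — different.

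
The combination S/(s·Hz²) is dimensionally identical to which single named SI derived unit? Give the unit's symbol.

Hz = s⁻¹.
So Hz⁻² = s².
S = kg⁻¹·m⁻²·s³·A².
Combining: s⁻¹·Hz⁻²·S = s⁻¹ · s² · (kg⁻¹·m⁻²·s³·A²) = kg⁻¹·m⁻²·s⁴·A².
kg⁻¹·m⁻²·s⁴·A² is the base-SI form of the farad.

F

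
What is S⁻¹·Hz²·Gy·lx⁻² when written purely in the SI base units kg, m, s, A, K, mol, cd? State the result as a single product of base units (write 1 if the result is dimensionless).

kg·m⁸·s⁻⁷·A⁻²·cd⁻²

S = 1/Ω (conductance is reciprocal resistance),
    = kg⁻¹·m⁻²·s³·A².
So S⁻¹ = kg·m²·s⁻³·A⁻².
Hz = 1/s = s⁻¹ (frequency is cycles per second).
So Hz² = s⁻².
Gy = J/kg (absorbed dose = energy per mass),
    = m²·s⁻².
lx = lm/m² (illuminance = luminous flux per area),
    = m⁻²·cd.
So lx⁻² = m⁴·cd⁻².
Combining: S⁻¹·Hz²·Gy·lx⁻² = (kg·m²·s⁻³·A⁻²) · s⁻² · (m²·s⁻²) · (m⁴·cd⁻²) = kg·m⁸·s⁻⁷·A⁻²·cd⁻².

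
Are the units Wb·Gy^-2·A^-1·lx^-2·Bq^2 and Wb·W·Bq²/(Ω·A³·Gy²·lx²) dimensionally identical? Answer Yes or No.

Left side:
  Wb = V·s (flux: a volt is a weber per second),
      = kg·m²·s⁻²·A⁻¹.
  Gy = J/kg (absorbed dose = energy per mass),
      = m²·s⁻².
  So Gy⁻² = m⁻⁴·s⁴.
  lx = lm/m² (illuminance = luminous flux per area),
      = m⁻²·cd.
  So lx⁻² = m⁴·cd⁻².
  Bq = 1/s = s⁻¹ (activity is decays per second).
  So Bq² = s⁻².
  Combining: Wb·Gy⁻²·A⁻¹·lx⁻²·Bq² = (kg·m²·s⁻²·A⁻¹) · (m⁻⁴·s⁴) · A⁻¹ · (m⁴·cd⁻²) · s⁻² = kg·m²·A⁻²·cd⁻².
Right side:
  Wb = V·s (flux: a volt is a weber per second),
      = kg·m²·s⁻²·A⁻¹.
  Ω = V/A (resistance = voltage per current),
      = kg·m²·s⁻³·A⁻².
  So Ω⁻¹ = kg⁻¹·m⁻²·s³·A².
  Gy = J/kg (absorbed dose = energy per mass),
      = m²·s⁻².
  So Gy⁻² = m⁻⁴·s⁴.
  W = J/s (power = energy per time),
      = kg·m²·s⁻³.
  lx = lm/m² (illuminance = luminous flux per area),
      = m⁻²·cd.
  So lx⁻² = m⁴·cd⁻².
  Bq = 1/s = s⁻¹ (activity is decays per second).
  So Bq² = s⁻².
  Combining: Wb·Ω⁻¹·A⁻³·Gy⁻²·W·lx⁻²·Bq² = (kg·m²·s⁻²·A⁻¹) · (kg⁻¹·m⁻²·s³·A²) · A⁻³ · (m⁻⁴·s⁴) · (kg·m²·s⁻³) · (m⁴·cd⁻²) · s⁻² = kg·m²·A⁻²·cd⁻².
Both reduce to kg·m²·A⁻²·cd⁻².

Yes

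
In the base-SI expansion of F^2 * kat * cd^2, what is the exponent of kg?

-2

F = kg⁻¹·m⁻²·s⁴·A².
So F² = kg⁻²·m⁻⁴·s⁸·A⁴.
kat = s⁻¹·mol.
Combining: F²·kat·cd² = (kg⁻²·m⁻⁴·s⁸·A⁴) · (s⁻¹·mol) · cd² = kg⁻²·m⁻⁴·s⁷·A⁴·mol·cd².
The exponent of kg is -2.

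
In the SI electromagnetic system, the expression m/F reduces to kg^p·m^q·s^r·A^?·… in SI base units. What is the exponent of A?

F = C/V (capacitance = charge per voltage),
    = A·s/(kg·m²·s⁻³·A⁻¹) (substituting C and V),
    = kg⁻¹·m⁻²·s⁴·A².
So F⁻¹ = kg·m²·s⁻⁴·A⁻².
Combining: F⁻¹·m = (kg·m²·s⁻⁴·A⁻²) · m = kg·m³·s⁻⁴·A⁻².
The exponent of A is -2.

-2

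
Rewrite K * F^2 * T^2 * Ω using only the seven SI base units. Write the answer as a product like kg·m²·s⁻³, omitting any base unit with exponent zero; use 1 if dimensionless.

kg·m⁻²·s·K

F = C/V (capacitance = charge per voltage),
    = A·s/(kg·m²·s⁻³·A⁻¹) (substituting C and V),
    = kg⁻¹·m⁻²·s⁴·A².
So F² = kg⁻²·m⁻⁴·s⁸·A⁴.
T = Wb/m² (flux density = flux per area),
    = kg·s⁻²·A⁻¹.
So T² = kg²·s⁻⁴·A⁻².
Ω = V/A (resistance = voltage per current),
    = kg·m²·s⁻³·A⁻².
Combining: K·F²·T²·Ω = K · (kg⁻²·m⁻⁴·s⁸·A⁴) · (kg²·s⁻⁴·A⁻²) · (kg·m²·s⁻³·A⁻²) = kg·m⁻²·s·K.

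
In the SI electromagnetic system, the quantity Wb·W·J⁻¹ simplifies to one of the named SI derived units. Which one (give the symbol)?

Wb = V·s (flux: a volt is a weber per second),
    = kg·m²·s⁻²·A⁻¹.
W = J/s (power = energy per time),
    = kg·m²·s⁻³.
J = N·m (work = force × distance),
    = kg·m²·s⁻².
So J⁻¹ = kg⁻¹·m⁻²·s².
Combining: Wb·W·J⁻¹ = (kg·m²·s⁻²·A⁻¹) · (kg·m²·s⁻³) · (kg⁻¹·m⁻²·s²) = kg·m²·s⁻³·A⁻¹.
kg·m²·s⁻³·A⁻¹ is the base-SI form of the volt.

V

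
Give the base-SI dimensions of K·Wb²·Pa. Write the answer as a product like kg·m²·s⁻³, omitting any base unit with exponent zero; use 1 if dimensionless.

kg³·m³·s⁻⁶·A⁻²·K

Wb = V·s (flux: a volt is a weber per second),
    = kg·m²·s⁻²·A⁻¹.
So Wb² = kg²·m⁴·s⁻⁴·A⁻².
Pa = N/m² (pressure = force per area),
    = kg·m⁻¹·s⁻².
Combining: K·Wb²·Pa = K · (kg²·m⁴·s⁻⁴·A⁻²) · (kg·m⁻¹·s⁻²) = kg³·m³·s⁻⁶·A⁻²·K.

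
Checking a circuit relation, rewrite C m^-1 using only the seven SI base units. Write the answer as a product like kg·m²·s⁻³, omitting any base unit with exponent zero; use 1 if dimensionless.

m⁻¹·s·A

C = A·s = s·A (charge = current × time).
Combining: C·m⁻¹ = (s·A) · m⁻¹ = m⁻¹·s·A.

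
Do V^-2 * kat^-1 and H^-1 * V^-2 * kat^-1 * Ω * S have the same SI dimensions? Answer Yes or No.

No

Left side:
  V = kg·m²·s⁻³·A⁻¹.
  So V⁻² = kg⁻²·m⁻⁴·s⁶·A².
  kat = s⁻¹·mol.
  So kat⁻¹ = s·mol⁻¹.
  Combining: V⁻²·kat⁻¹ = (kg⁻²·m⁻⁴·s⁶·A²) · (s·mol⁻¹) = kg⁻²·m⁻⁴·s⁷·A²·mol⁻¹.
Right side:
  H = Wb/A (inductance = flux per current),
      = kg·m²·s⁻²·A⁻².
  So H⁻¹ = kg⁻¹·m⁻²·s²·A².
  V = W/A (potential = power per current),
      = kg·m²·s⁻³·A⁻¹.
  So V⁻² = kg⁻²·m⁻⁴·s⁶·A².
  kat = mol/s = s⁻¹·mol (catalytic activity).
  So kat⁻¹ = s·mol⁻¹.
  Ω = V/A (resistance = voltage per current),
      = kg·m²·s⁻³·A⁻².
  S = 1/Ω (conductance is reciprocal resistance),
      = kg⁻¹·m⁻²·s³·A².
  Combining: H⁻¹·V⁻²·kat⁻¹·Ω·S = (kg⁻¹·m⁻²·s²·A²) · (kg⁻²·m⁻⁴·s⁶·A²) · (s·mol⁻¹) · (kg·m²·s⁻³·A⁻²) · (kg⁻¹·m⁻²·s³·A²) = kg⁻³·m⁻⁶·s⁹·A⁴·mol⁻¹.
Left is kg⁻²·m⁻⁴·s⁷·A²·mol⁻¹; right is kg⁻³·m⁻⁶·s⁹·A⁴·mol⁻¹ — different.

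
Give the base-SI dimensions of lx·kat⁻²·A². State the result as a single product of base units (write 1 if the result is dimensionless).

lx = lm/m² (illuminance = luminous flux per area),
    = m⁻²·cd.
kat = mol/s = s⁻¹·mol (catalytic activity).
So kat⁻² = s²·mol⁻².
Combining: lx·kat⁻²·A² = (m⁻²·cd) · (s²·mol⁻²) · A² = m⁻²·s²·A²·mol⁻²·cd.

m⁻²·s²·A²·mol⁻²·cd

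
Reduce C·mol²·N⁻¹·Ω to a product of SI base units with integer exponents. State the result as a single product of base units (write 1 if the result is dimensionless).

m·A⁻¹·mol²

C = A·s = s·A (charge = current × time).
N = kg·m/s² = kg·m·s⁻² (force = mass × acceleration).
So N⁻¹ = kg⁻¹·m⁻¹·s².
Ω = V/A (resistance = voltage per current),
    = kg·m²·s⁻³·A⁻².
Combining: C·mol²·N⁻¹·Ω = (s·A) · mol² · (kg⁻¹·m⁻¹·s²) · (kg·m²·s⁻³·A⁻²) = m·A⁻¹·mol².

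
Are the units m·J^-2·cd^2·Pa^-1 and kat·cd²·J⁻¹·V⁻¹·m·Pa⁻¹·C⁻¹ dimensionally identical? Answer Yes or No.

No

Left side:
  J = kg·m²·s⁻².
  So J⁻² = kg⁻²·m⁻⁴·s⁴.
  Pa = kg·m⁻¹·s⁻².
  So Pa⁻¹ = kg⁻¹·m·s².
  Combining: m·J⁻²·cd²·Pa⁻¹ = m · (kg⁻²·m⁻⁴·s⁴) · cd² · (kg⁻¹·m·s²) = kg⁻³·m⁻²·s⁶·cd².
Right side:
  kat = s⁻¹·mol.
  J = kg·m²·s⁻².
  So J⁻¹ = kg⁻¹·m⁻²·s².
  V = kg·m²·s⁻³·A⁻¹.
  So V⁻¹ = kg⁻¹·m⁻²·s³·A.
  Pa = kg·m⁻¹·s⁻².
  So Pa⁻¹ = kg⁻¹·m·s².
  C = s·A.
  So C⁻¹ = s⁻¹·A⁻¹.
  Combining: kat·cd²·J⁻¹·V⁻¹·m·Pa⁻¹·C⁻¹ = (s⁻¹·mol) · cd² · (kg⁻¹·m⁻²·s²) · (kg⁻¹·m⁻²·s³·A) · m · (kg⁻¹·m·s²) · (s⁻¹·A⁻¹) = kg⁻³·m⁻²·s⁵·mol·cd².
Left is kg⁻³·m⁻²·s⁶·cd²; right is kg⁻³·m⁻²·s⁵·mol·cd² — different.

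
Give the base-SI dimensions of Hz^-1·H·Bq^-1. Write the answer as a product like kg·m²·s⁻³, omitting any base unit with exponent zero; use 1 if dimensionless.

Hz = s⁻¹.
So Hz⁻¹ = s.
H = kg·m²·s⁻²·A⁻².
Bq = s⁻¹.
So Bq⁻¹ = s.
Combining: Hz⁻¹·H·Bq⁻¹ = s · (kg·m²·s⁻²·A⁻²) · s = kg·m²·A⁻².

kg·m²·A⁻²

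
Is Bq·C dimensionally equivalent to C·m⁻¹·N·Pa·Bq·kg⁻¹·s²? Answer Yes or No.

No

Left side:
  Bq = s⁻¹.
  C = s·A.
  Combining: Bq·C = s⁻¹ · (s·A) = A.
Right side:
  C = A·s = s·A (charge = current × time).
  N = kg·m/s² = kg·m·s⁻² (force = mass × acceleration).
  Pa = N/m² (pressure = force per area),
      = kg·m⁻¹·s⁻².
  Bq = 1/s = s⁻¹ (activity is decays per second).
  Combining: C·m⁻¹·N·Pa·Bq·kg⁻¹·s² = (s·A) · m⁻¹ · (kg·m·s⁻²) · (kg·m⁻¹·s⁻²) · s⁻¹ · kg⁻¹ · s² = kg·m⁻¹·s⁻²·A.
Left is A; right is kg·m⁻¹·s⁻²·A — different.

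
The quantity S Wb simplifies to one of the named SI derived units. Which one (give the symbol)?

C

S = kg⁻¹·m⁻²·s³·A².
Wb = kg·m²·s⁻²·A⁻¹.
Combining: S·Wb = (kg⁻¹·m⁻²·s³·A²) · (kg·m²·s⁻²·A⁻¹) = s·A.
s·A is the base-SI form of the coulomb.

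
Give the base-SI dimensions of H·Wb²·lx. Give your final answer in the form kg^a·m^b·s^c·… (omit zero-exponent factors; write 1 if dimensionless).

H = Wb/A (inductance = flux per current),
    = kg·m²·s⁻²·A⁻².
Wb = V·s (flux: a volt is a weber per second),
    = kg·m²·s⁻²·A⁻¹.
So Wb² = kg²·m⁴·s⁻⁴·A⁻².
lx = lm/m² (illuminance = luminous flux per area),
    = m⁻²·cd.
Combining: H·Wb²·lx = (kg·m²·s⁻²·A⁻²) · (kg²·m⁴·s⁻⁴·A⁻²) · (m⁻²·cd) = kg³·m⁴·s⁻⁶·A⁻⁴·cd.

kg³·m⁴·s⁻⁶·A⁻⁴·cd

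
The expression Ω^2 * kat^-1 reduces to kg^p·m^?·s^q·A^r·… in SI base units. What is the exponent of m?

4

Ω = V/A (resistance = voltage per current),
    = kg·m²·s⁻³·A⁻².
So Ω² = kg²·m⁴·s⁻⁶·A⁻⁴.
kat = mol/s = s⁻¹·mol (catalytic activity).
So kat⁻¹ = s·mol⁻¹.
Combining: Ω²·kat⁻¹ = (kg²·m⁴·s⁻⁶·A⁻⁴) · (s·mol⁻¹) = kg²·m⁴·s⁻⁵·A⁻⁴·mol⁻¹.
The exponent of m is 4.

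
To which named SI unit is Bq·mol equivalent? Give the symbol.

Bq = 1/s = s⁻¹ (activity is decays per second).
Combining: Bq·mol = s⁻¹ · mol = s⁻¹·mol.
s⁻¹·mol is the base-SI form of the katal.

kat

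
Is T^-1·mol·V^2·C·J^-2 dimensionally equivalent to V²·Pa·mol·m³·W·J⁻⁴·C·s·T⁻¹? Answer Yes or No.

Yes

Left side:
  T = Wb/m² (flux density = flux per area),
      = kg·s⁻²·A⁻¹.
  So T⁻¹ = kg⁻¹·s²·A.
  V = W/A (potential = power per current),
      = kg·m²·s⁻³·A⁻¹.
  So V² = kg²·m⁴·s⁻⁶·A⁻².
  C = A·s = s·A (charge = current × time).
  J = N·m (work = force × distance),
      = kg·m²·s⁻².
  So J⁻² = kg⁻²·m⁻⁴·s⁴.
  Combining: T⁻¹·mol·V²·C·J⁻² = (kg⁻¹·s²·A) · mol · (kg²·m⁴·s⁻⁶·A⁻²) · (s·A) · (kg⁻²·m⁻⁴·s⁴) = kg⁻¹·s·mol.
Right side:
  V = kg·m²·s⁻³·A⁻¹.
  So V² = kg²·m⁴·s⁻⁶·A⁻².
  Pa = kg·m⁻¹·s⁻².
  W = kg·m²·s⁻³.
  J = kg·m²·s⁻².
  So J⁻⁴ = kg⁻⁴·m⁻⁸·s⁸.
  C = s·A.
  T = kg·s⁻²·A⁻¹.
  So T⁻¹ = kg⁻¹·s²·A.
  Combining: V²·Pa·mol·m³·W·J⁻⁴·C·s·T⁻¹ = (kg²·m⁴·s⁻⁶·A⁻²) · (kg·m⁻¹·s⁻²) · mol · m³ · (kg·m²·s⁻³) · (kg⁻⁴·m⁻⁸·s⁸) · (s·A) · s · (kg⁻¹·s²·A) = kg⁻¹·s·mol.
Both reduce to kg⁻¹·s·mol.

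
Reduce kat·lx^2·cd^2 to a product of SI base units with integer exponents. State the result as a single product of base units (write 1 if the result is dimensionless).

kat = mol/s = s⁻¹·mol (catalytic activity).
lx = lm/m² (illuminance = luminous flux per area),
    = m⁻²·cd.
So lx² = m⁻⁴·cd².
Combining: kat·lx²·cd² = (s⁻¹·mol) · (m⁻⁴·cd²) · cd² = m⁻⁴·s⁻¹·mol·cd⁴.

m⁻⁴·s⁻¹·mol·cd⁴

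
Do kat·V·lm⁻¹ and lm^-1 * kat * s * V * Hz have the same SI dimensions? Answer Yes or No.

Yes

Left side:
  kat = s⁻¹·mol.
  V = kg·m²·s⁻³·A⁻¹.
  lm = cd.
  So lm⁻¹ = cd⁻¹.
  Combining: kat·V·lm⁻¹ = (s⁻¹·mol) · (kg·m²·s⁻³·A⁻¹) · cd⁻¹ = kg·m²·s⁻⁴·A⁻¹·mol·cd⁻¹.
Right side:
  lm = cd·sr = cd (luminous flux; sr is dimensionless).
  So lm⁻¹ = cd⁻¹.
  kat = mol/s = s⁻¹·mol (catalytic activity).
  V = W/A (potential = power per current),
      = kg·m²·s⁻³·A⁻¹.
  Hz = 1/s = s⁻¹ (frequency is cycles per second).
  Combining: lm⁻¹·kat·s·V·Hz = cd⁻¹ · (s⁻¹·mol) · s · (kg·m²·s⁻³·A⁻¹) · s⁻¹ = kg·m²·s⁻⁴·A⁻¹·mol·cd⁻¹.
Both reduce to kg·m²·s⁻⁴·A⁻¹·mol·cd⁻¹.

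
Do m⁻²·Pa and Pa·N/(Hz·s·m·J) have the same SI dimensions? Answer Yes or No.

Yes

Left side:
  Pa = kg·m⁻¹·s⁻².
  Combining: m⁻²·Pa = m⁻² · (kg·m⁻¹·s⁻²) = kg·m⁻³·s⁻².
Right side:
  Pa = N/m² (pressure = force per area),
      = kg·m⁻¹·s⁻².
  Hz = 1/s = s⁻¹ (frequency is cycles per second).
  So Hz⁻¹ = s.
  N = kg·m/s² = kg·m·s⁻² (force = mass × acceleration).
  J = N·m (work = force × distance),
      = kg·m²·s⁻².
  So J⁻¹ = kg⁻¹·m⁻²·s².
  Combining: Pa·Hz⁻¹·s⁻¹·m⁻¹·N·J⁻¹ = (kg·m⁻¹·s⁻²) · s · s⁻¹ · m⁻¹ · (kg·m·s⁻²) · (kg⁻¹·m⁻²·s²) = kg·m⁻³·s⁻².
Both reduce to kg·m⁻³·s⁻².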